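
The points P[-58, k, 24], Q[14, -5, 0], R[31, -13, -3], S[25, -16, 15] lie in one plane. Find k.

The points are coplanar iff PQ · (PR × PS) = 0.
Expanding, this is linear in k: (288)k + (-7200) = 0.
So k = 25.

25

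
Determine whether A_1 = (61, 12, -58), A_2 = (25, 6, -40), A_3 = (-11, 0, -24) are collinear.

No

A_1A_2 = (-36, -6, 18), A_1A_3 = (-72, -12, 34).
Comparing components 2 and 3: (-6)(34) − (18)(-12) = 12 ≠ 0, so A_1A_2 and A_1A_3 are not parallel and the points are not collinear.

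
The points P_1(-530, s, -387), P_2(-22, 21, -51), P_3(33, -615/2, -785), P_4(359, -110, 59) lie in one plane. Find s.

235/2

The points are coplanar iff P_1P_2 · (P_1P_3 × P_1P_4) = 0.
Expanding, this is linear in s: (285704)s + (-33570220) = 0.
So s = 235/2.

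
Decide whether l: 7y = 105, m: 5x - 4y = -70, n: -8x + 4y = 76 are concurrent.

Yes

Lines aᵢx + bᵢy = cᵢ with pairwise distinct directions are concurrent exactly when det[aᵢ bᵢ cᵢ] = 0.
Here the determinant is 0.
It vanishes, so the lines are concurrent at (-2, 15).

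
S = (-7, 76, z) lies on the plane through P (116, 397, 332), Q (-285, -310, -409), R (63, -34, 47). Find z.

The plane through P, Q, R has equation −117876x − 75012y + 135360z = 1486140.
Substituting S: (135360)z + (-4875780) = 1486140, so z = 47.

47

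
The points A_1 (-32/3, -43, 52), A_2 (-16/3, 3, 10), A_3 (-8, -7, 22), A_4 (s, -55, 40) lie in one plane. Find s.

0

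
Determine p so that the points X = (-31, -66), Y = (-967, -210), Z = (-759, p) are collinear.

Collinearity: (Z − X) must be parallel to (Y − X) = (-936, -144).
Cross-multiplying the components: (p − (-66))·(-936) = (-728)·(-144).
Solving gives p = -178.

-178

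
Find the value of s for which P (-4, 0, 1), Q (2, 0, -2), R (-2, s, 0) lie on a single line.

Collinearity requires PQ × PR = 0; each component is linear in s.
The x-component gives (3)s + (0) = 0, so s = 0.
The remaining components then also vanish.

0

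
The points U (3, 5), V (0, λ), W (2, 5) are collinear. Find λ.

The three points are collinear iff det[UV; UW] = 0.
This determinant is linear in λ: (1)λ + (-5) = 0, so λ = 5.

5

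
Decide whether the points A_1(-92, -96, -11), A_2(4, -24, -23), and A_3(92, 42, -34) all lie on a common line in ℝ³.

Yes

A_1A_2 = (96, 72, -12), A_1A_3 = (184, 138, -23).
Each component of A_1A_3 is 23/12 times the corresponding component of A_1A_2, so A_1A_3 = 23/12·A_1A_2 and the points are collinear.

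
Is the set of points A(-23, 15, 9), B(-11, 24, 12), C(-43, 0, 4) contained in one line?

Yes

AB = (12, 9, 3), AC = (-20, -15, -5).
AB × AC = (0, 0, 0).
The cross product vanishes, so the three points are collinear.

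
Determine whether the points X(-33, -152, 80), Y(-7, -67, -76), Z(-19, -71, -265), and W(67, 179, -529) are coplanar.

With X as base: XY = (26, 85, -156), XZ = (14, 81, -345), XW = (100, 331, -609).
XZ × XW = (64866, -25974, -3466).
XY · (XZ × XW) = 19422.
Since 19422 ≠ 0, the four points are not coplanar.

No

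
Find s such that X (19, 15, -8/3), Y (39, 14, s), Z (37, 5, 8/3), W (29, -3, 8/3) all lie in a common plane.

Normal to plane XZW: n = (128/3, -128/3, -224); plane equation n·P = 768.
Requiring n·Y = 768: (-224)s + (3200/3) = 768.
So s = 4/3.

4/3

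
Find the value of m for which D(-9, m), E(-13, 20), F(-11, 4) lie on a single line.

The three points are collinear iff det[DE; DF] = 0.
This determinant is linear in m: (2)m + (24) = 0, so m = -12.

-12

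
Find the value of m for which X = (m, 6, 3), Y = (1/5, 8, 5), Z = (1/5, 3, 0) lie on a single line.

Direction YZ = (0, -5, -5). From the y-coordinate of X, the parameter along the line is τ = (6 − 8)/(-5) = 2/5.
Then m = 1/5 + 2/5·(0) = 1/5.

1/5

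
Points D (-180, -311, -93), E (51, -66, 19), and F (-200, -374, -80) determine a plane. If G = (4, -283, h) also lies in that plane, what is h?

Coplanarity requires DE · (DF × DG) = 0.
DE = (231, 245, 112), DF = (-20, -63, 13); the triple product is linear in h with coefficient -9653 and constant term 839811.
Setting it to zero: h = 87.

87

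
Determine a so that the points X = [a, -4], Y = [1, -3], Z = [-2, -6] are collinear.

The three points are collinear iff det[XY; XZ] = 0.
This determinant is linear in a: (3)a + (0) = 0, so a = 0.

0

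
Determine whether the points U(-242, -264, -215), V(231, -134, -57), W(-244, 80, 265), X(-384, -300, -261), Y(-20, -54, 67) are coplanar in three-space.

The plane through U, V, W has normal n = UV × UW = (8048, -227356, 162972) and equation n·P = 23035388.
Checking the remaining points: n·X = 22580676, n·Y = 23035388.
Since n·X = 22580676 ≠ 23035388, X is off the plane and the points are not all coplanar.

No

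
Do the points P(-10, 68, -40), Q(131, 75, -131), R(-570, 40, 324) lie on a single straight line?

No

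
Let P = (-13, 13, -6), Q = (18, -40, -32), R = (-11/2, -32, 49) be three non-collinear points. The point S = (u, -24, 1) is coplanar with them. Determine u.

5/2

The plane through P, Q, R has equation −4085x − 1900y − (1995/2)z = 34390.
Substituting S: (-4085)u + (89205/2) = 34390, so u = 5/2.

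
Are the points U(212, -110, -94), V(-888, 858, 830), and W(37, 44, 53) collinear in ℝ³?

UV = (-1100, 968, 924), UW = (-175, 154, 147).
UV × UW = (0, 0, 0).
The cross product vanishes, so the three points are collinear.

Yes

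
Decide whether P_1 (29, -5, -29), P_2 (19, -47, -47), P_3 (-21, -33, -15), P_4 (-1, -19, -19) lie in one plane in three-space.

Yes

The four points are coplanar iff the 3×3 determinant with rows P_1P_2, P_1P_3, P_1P_4 is zero.
Rows: (-10, -42, -18), (-50, -28, 14), (-30, -14, 10).
Expanding along the first row: (-10)(-84) − (-42)(-80) + (-18)(-140) = 0.
Zero determinant ⇒ coplanar.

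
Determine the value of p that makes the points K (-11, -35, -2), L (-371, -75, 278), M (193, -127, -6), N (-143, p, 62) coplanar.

-21

Normal to plane KLM: n = (25920, 55680, 41280); plane equation n·P = -2316480.
Requiring n·N = -2316480: (55680)p + (-1147200) = -2316480.
So p = -21.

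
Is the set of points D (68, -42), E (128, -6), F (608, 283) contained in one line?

No

DE = (60, 36), DF = (540, 325).
If collinear, DF would be a scalar multiple of DE. But (60)·(325) ≠ (36)·(540) (difference 60), so they are not parallel; the points are not collinear.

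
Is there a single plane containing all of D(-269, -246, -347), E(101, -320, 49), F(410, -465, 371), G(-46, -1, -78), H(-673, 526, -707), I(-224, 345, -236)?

The plane through D, E, F has normal n = DE × DF = (33592, 3224, -30784) and equation n·P = 852696.
Checking the remaining points: n·G = 852696, n·H = 852696, n·I = 852696.
All equal 852696, so all 6 points lie in one plane.

Yes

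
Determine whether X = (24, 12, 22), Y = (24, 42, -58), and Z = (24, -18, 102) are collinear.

XY = (0, 30, -80), XZ = (0, -30, 80).
Each component of XZ is -1 times the corresponding component of XY, so XZ = -1·XY and the points are collinear.

Yes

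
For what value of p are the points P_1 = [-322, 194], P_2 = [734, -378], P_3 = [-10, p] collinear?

25

The three points are collinear iff det[P_1P_2; P_1P_3] = 0.
This determinant is linear in p: (1056)p + (-26400) = 0, so p = 25.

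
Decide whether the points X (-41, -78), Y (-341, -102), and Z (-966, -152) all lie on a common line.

XY = (-300, -24), XZ = (-925, -74).
Checking proportionality: XZ = 37/12·XY, so the vectors are parallel and the points are collinear.

Yes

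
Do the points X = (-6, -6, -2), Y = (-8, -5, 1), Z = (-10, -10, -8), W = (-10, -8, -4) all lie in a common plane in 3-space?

The four points are coplanar iff the 3×3 determinant with rows XY, XZ, XW is zero.
Rows: (-2, 1, 3), (-4, -4, -6), (-4, -2, -2).
Expanding along the first row: (-2)(-4) − (1)(-16) + (3)(-8) = 0.
Zero determinant ⇒ coplanar.

Yes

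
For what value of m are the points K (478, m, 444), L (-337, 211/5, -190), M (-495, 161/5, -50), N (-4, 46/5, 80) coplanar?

Coplanarity ⇔ det[KL; KM; KN] = 0.
Expanding, this is linear in m: (-89280)m + (-3214080) = 0.
So m = -36.

-36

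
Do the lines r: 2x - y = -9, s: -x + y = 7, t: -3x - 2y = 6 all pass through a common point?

The three lines meet at one point iff the augmented coefficient matrix [aᵢ bᵢ cᵢ] has rank < 3, i.e. its determinant vanishes.
Here the determinant is 10.
Nonzero, so no common point exists.

No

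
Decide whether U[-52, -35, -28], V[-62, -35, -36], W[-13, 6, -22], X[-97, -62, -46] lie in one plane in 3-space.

No

A normal to the plane through U, V, W is n = UV × UW = (328, -252, -410).
The plane has equation n·P = 3244. For X: n·X = 2668.
2668 ≠ 3244, so X is off the plane.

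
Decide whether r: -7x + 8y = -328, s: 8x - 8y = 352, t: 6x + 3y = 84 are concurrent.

The three lines meet at one point iff the augmented coefficient matrix [aᵢ bᵢ cᵢ] has rank < 3, i.e. its determinant vanishes.
Here the determinant is 0.
It vanishes, so the lines are concurrent at (24, -20).

Yes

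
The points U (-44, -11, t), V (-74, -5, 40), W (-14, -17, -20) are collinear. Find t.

10

Direction VW = (60, -12, -60). From the x-coordinate of U, the parameter along the line is τ = (-44 − (-74))/60 = 1/2.
Then t = 40 + 1/2·(-60) = 10.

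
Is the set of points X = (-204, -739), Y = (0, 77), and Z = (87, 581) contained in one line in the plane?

No

XY = (204, 816), XZ = (291, 1320).
Twice the signed area of △XYZ is (204)(1320) − (816)(291) = 31824.
The area is nonzero, so the three points are not collinear.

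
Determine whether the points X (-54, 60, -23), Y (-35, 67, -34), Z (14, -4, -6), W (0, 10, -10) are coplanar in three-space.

No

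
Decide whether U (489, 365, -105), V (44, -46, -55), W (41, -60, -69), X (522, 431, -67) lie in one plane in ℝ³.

With U as base: UV = (-445, -411, 50), UW = (-448, -425, 36), UX = (33, 66, 38).
UW × UX = (-18526, 18212, -15543).
UV · (UW × UX) = -18212.
Since -18212 ≠ 0, the four points are not coplanar.

No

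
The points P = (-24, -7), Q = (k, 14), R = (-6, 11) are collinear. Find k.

-3

The three points are collinear iff det[PQ; PR] = 0.
This determinant is linear in k: (18)k + (54) = 0, so k = -3.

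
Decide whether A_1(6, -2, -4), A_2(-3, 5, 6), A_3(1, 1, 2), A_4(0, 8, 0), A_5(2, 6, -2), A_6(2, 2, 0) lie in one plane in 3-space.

The plane through A_1, A_2, A_3 has normal n = A_1A_2 × A_1A_3 = (12, 4, 8) and equation n·P = 32.
Checking the remaining points: n·A_4 = 32, n·A_5 = 32, n·A_6 = 32.
All equal 32, so all 6 points lie in one plane.

Yes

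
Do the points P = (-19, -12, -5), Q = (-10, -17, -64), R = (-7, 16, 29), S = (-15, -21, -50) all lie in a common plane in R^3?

No

A normal to the plane through P, Q, R is n = PQ × PR = (1482, -1014, 312).
The plane has equation n·X = -17550. For S: n·S = -16536.
-16536 ≠ -17550, so S is off the plane.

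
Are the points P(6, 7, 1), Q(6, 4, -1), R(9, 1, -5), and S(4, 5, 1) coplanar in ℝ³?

Yes

A normal to the plane through P, Q, R is n = PQ × PR = (6, -6, 9).
The plane has equation n·X = 3. For S: n·S = 3.
Equal, so S lies in the plane and all four are coplanar.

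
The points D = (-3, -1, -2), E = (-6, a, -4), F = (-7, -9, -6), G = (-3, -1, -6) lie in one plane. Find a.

-7

Coplanarity ⇔ det[DE; DF; DG] = 0.
Expanding, this is linear in a: (-16)a + (-112) = 0.
So a = -7.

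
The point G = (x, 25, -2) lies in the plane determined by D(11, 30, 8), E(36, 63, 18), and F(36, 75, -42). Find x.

The plane through D, E, F has equation −2100x + 1500y + 300z = 24300.
Substituting G: (-2100)x + (36900) = 24300, so x = 6.

6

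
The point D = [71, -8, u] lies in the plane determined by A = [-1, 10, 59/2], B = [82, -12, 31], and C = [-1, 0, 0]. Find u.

34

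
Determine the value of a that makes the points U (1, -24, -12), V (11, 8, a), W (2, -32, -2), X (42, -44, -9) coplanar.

Normal to plane UWX: n = (176, 407, 308); plane equation n·P = -13288.
Requiring n·V = -13288: (308)a + (5192) = -13288.
So a = -60.

-60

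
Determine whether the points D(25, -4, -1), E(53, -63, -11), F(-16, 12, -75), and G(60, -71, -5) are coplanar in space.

Yes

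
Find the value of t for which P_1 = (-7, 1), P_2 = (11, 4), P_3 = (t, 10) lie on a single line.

47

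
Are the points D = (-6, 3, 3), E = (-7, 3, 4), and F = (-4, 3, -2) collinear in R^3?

No

DE = (-1, 0, 1), DF = (2, 0, -5).
Comparing components 3 and 1: (1)(2) − (-1)(-5) = -3 ≠ 0, so DE and DF are not parallel and the points are not collinear.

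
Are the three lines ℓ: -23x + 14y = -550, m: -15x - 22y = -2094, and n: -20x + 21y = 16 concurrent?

Intersecting ℓ and m: solving the 2×2 system gives (x, y) = (10354/179, 9978/179).
Substitute into n: (-20)(10354/179) + (21)(9978/179) = 2458/179.
But n requires 16 ≠ 2458/179, so the three lines have no common point.

No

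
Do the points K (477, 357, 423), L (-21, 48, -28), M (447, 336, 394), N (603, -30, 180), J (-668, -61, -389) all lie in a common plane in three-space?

The plane through K, L, M has normal n = KL × KM = (-510, -912, 1188) and equation n·P = -66330.
Checking the remaining points: n·N = -66330, n·J = -65820.
Since n·J = -65820 ≠ -66330, J is off the plane and the points are not all coplanar.

No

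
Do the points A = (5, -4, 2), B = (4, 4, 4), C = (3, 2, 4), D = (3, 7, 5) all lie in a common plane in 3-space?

Yes

The four points are coplanar iff the 3×3 determinant with rows AB, AC, AD is zero.
Rows: (-1, 8, 2), (-2, 6, 2), (-2, 11, 3).
Expanding along the first row: (-1)(-4) − (8)(-2) + (2)(-10) = 0.
Zero determinant ⇒ coplanar.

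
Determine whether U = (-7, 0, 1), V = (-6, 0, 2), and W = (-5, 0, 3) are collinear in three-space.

UV = (1, 0, 1), UW = (2, 0, 2).
UV × UW = (0, 0, 0).
The cross product vanishes, so the three points are collinear.

Yes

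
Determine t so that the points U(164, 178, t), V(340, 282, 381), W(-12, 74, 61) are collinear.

Collinearity requires UV × UW = 0; each component is linear in t.
The x-component gives (-208)t + (45968) = 0, so t = 221.
The remaining components then also vanish.

221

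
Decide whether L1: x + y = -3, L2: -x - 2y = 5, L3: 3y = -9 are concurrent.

No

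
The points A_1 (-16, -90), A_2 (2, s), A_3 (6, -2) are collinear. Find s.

-18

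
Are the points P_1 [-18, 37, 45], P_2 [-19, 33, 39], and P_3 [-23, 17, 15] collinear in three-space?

Yes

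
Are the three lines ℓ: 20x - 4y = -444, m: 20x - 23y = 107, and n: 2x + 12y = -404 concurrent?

Yes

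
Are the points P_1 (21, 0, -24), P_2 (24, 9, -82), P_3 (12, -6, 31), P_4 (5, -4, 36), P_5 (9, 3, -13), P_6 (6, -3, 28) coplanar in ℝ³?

Yes

The plane through P_1, P_2, P_3 has normal n = P_1P_2 × P_1P_3 = (147, 357, 63) and equation n·P = 1575.
Checking the remaining points: n·P_4 = 1575, n·P_5 = 1575, n·P_6 = 1575.
All equal 1575, so all 6 points lie in one plane.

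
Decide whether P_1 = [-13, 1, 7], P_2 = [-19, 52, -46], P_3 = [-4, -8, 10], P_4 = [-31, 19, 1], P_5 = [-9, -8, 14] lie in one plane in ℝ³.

Yes

The plane through P_1, P_2, P_3 has normal n = P_1P_2 × P_1P_3 = (-324, -459, -405) and equation n·P = 918.
Checking the remaining points: n·P_4 = 918, n·P_5 = 918.
All equal 918, so all 5 points lie in one plane.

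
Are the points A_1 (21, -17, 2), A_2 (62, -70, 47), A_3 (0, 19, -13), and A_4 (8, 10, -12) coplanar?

No

With A_1 as base: A_1A_2 = (41, -53, 45), A_1A_3 = (-21, 36, -15), A_1A_4 = (-13, 27, -14).
A_1A_3 × A_1A_4 = (-99, -99, -99).
A_1A_2 · (A_1A_3 × A_1A_4) = -3267.
Since -3267 ≠ 0, the four points are not coplanar.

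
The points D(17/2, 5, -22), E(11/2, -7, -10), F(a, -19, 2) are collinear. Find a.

Direction DE = (-3, -12, 12). From the y-coordinate of F, the parameter along the line is τ = (-19 − 5)/(-12) = 2.
Then a = 17/2 + 2·(-3) = 5/2.

5/2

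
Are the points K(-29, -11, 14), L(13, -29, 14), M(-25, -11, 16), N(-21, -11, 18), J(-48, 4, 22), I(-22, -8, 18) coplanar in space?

The plane through K, L, M has normal n = KL × KM = (-36, -84, 72) and equation n·P = 2976.
Checking the remaining points: n·N = 2976, n·J = 2976, n·I = 2760.
Since n·I = 2760 ≠ 2976, I is off the plane and the points are not all coplanar.

No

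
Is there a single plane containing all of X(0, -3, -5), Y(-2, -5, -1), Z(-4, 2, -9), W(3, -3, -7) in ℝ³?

The four points are coplanar iff the 3×3 determinant with rows XY, XZ, XW is zero.
Rows: (-2, -2, 4), (-4, 5, -4), (3, 0, -2).
Expanding along the first row: (-2)(-10) − (-2)(20) + (4)(-15) = 0.
Zero determinant ⇒ coplanar.

Yes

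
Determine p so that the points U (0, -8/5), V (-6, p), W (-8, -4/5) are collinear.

-1

The three points are collinear iff det[UV; UW] = 0.
This determinant is linear in p: (8)p + (8) = 0, so p = -1.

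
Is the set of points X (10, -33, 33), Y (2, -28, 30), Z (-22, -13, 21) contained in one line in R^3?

Yes

XY = (-8, 5, -3), XZ = (-32, 20, -12).
Each component of XZ is 4 times the corresponding component of XY, so XZ = 4·XY and the points are collinear.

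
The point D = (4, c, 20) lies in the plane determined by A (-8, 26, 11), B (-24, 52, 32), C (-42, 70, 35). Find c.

20

A normal to the plane is n = AB × AC = (-300, -330, 180).
D lies in the plane iff n · AD = 0.
This gives (-330)c + (6600) = 0, so c = 20.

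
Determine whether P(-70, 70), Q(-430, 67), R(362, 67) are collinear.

PQ = (-360, -3), PR = (432, -3).
If collinear, PR would be a scalar multiple of PQ. But (-360)·(-3) ≠ (-3)·(432) (difference 2376), so they are not parallel; the points are not collinear.

No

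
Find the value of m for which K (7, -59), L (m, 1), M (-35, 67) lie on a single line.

-13

Collinearity: (L − K) must be parallel to (M − K) = (-42, 126).
Cross-multiplying the components: (m − 7)·(126) = (60)·(-42).
Solving gives m = -13.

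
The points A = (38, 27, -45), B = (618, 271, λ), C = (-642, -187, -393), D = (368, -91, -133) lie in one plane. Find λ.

323

The points are coplanar iff AB · (AC × AD) = 0.
Expanding, this is linear in λ: (150860)λ + (-48727780) = 0.
So λ = 323.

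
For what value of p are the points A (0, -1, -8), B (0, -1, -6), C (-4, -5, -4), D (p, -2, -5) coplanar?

-1

Normal to plane ABC: n = (8, -8, 0); plane equation n·P = 8.
Requiring n·D = 8: (8)p + (16) = 8.
So p = -1.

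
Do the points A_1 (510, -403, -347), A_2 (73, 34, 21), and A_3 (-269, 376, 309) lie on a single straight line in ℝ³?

A_1A_2 = (-437, 437, 368), A_1A_3 = (-779, 779, 656).
Each component of A_1A_3 is 41/23 times the corresponding component of A_1A_2, so A_1A_3 = 41/23·A_1A_2 and the points are collinear.

Yes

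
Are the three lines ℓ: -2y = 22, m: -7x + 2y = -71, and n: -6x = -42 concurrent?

Yes

Intersecting ℓ and m: solving the 2×2 system gives (x, y) = (7, -11).
Substitute into n: (-6)(7) + (0)(-11) = -42.
This equals -42, so (7, -11) lies on all three lines and they are concurrent.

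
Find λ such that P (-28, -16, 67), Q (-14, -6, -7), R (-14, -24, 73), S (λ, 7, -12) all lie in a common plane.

-39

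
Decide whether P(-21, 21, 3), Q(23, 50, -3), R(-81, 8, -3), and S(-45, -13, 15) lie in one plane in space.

No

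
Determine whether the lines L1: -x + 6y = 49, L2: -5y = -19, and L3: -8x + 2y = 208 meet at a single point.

The three lines meet at one point iff the augmented coefficient matrix [aᵢ bᵢ cᵢ] has rank < 3, i.e. its determinant vanishes.
Here the determinant is -46.
Nonzero, so no common point exists.

No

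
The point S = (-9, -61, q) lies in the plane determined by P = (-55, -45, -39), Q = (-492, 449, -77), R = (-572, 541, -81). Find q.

33

Coplanarity requires PQ · (PR × PS) = 0.
PQ = (-437, 494, -38), PR = (-517, 586, -42); the triple product is linear in q with coefficient -684 and constant term 22572.
Setting it to zero: q = 33.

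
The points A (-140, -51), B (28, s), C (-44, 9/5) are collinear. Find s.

207/5

Collinearity: (B − A) must be parallel to (C − A) = (96, 264/5).
Cross-multiplying the components: (s − (-51))·(96) = (168)·(264/5).
Solving gives s = 207/5.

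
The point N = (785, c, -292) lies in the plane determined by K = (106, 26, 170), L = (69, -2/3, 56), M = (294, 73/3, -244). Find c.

A normal to the plane is n = KL × KM = (10850, -36750, 5075).
N lies in the plane iff n · KN = 0.
This gives (-36750)c + (5978000) = 0, so c = 488/3.

488/3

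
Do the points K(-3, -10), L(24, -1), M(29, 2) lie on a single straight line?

No

KL = (27, 9), KM = (32, 12).
Twice the signed area of △KLM is (27)(12) − (9)(32) = 36.
The area is nonzero, so the three points are not collinear.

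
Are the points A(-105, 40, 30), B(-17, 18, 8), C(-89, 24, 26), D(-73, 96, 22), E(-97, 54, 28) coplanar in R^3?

The plane through A, B, C has normal n = AB × AC = (-264, 0, -1056) and equation n·P = -3960.
Checking the remaining points: n·D = -3960, n·E = -3960.
All equal -3960, so all 5 points lie in one plane.

Yes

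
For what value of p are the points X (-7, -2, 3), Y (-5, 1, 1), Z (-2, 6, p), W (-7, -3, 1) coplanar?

-1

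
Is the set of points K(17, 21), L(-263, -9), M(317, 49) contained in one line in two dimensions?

No

KL = (-280, -30), KM = (300, 28).
If collinear, KM would be a scalar multiple of KL. But (-280)·(28) ≠ (-30)·(300) (difference 1160), so they are not parallel; the points are not collinear.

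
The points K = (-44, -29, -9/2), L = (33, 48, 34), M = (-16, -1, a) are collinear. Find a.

19/2

Direction KL = (77, 77, 77/2). From the x-coordinate of M, the parameter along the line is τ = (-16 − (-44))/77 = 4/11.
Then a = (-9/2) + 4/11·(77/2) = 19/2.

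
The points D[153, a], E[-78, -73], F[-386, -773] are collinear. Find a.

452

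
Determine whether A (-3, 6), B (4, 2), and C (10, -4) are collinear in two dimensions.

No

AB = (7, -4), AC = (13, -10).
Twice the signed area of △ABC is (7)(-10) − (-4)(13) = -18.
The area is nonzero, so the three points are not collinear.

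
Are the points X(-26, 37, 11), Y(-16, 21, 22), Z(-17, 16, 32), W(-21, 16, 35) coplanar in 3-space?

The four points are coplanar iff the 3×3 determinant with rows XY, XZ, XW is zero.
Rows: (10, -16, 11), (9, -21, 21), (5, -21, 24).
Expanding along the first row: (10)(-63) − (-16)(111) + (11)(-84) = 222.
Nonzero ⇒ not coplanar.

No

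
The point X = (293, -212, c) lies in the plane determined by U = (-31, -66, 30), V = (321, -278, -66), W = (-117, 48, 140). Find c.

10

Coplanarity requires UV · (UW × UX) = 0.
UV = (352, -212, -96), UW = (-86, 114, 110); the triple product is linear in c with coefficient 21896 and constant term -218960.
Setting it to zero: c = 10.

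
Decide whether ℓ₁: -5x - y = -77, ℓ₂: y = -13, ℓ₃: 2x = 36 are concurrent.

Yes

Intersecting ℓ₁ and ℓ₂: solving the 2×2 system gives (x, y) = (18, -13).
Substitute into ℓ₃: (2)(18) + (0)(-13) = 36.
This equals 36, so (18, -13) lies on all three lines and they are concurrent.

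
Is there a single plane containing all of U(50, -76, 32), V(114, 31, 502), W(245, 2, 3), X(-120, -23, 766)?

A normal to the plane through U, V, W is n = UV × UW = (-39763, 93506, -15873).
The plane has equation n·P = -9602542. For X: n·X = -9537796.
-9537796 ≠ -9602542, so X is off the plane.

No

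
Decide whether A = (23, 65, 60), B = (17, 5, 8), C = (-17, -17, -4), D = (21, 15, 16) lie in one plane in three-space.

Yes

The four points are coplanar iff the 3×3 determinant with rows AB, AC, AD is zero.
Rows: (-6, -60, -52), (-40, -82, -64), (-2, -50, -44).
Expanding along the first row: (-6)(408) − (-60)(1632) + (-52)(1836) = 0.
Zero determinant ⇒ coplanar.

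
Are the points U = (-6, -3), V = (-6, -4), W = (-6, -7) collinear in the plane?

Yes

UV = (0, -1), UW = (0, -4).
Twice the signed area of △UVW is (0)(-4) − (-1)(0) = 0.
The triangle is degenerate (zero area), so the points are collinear.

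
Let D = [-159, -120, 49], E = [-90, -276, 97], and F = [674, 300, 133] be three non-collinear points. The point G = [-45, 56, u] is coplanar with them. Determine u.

35

A normal to the plane is n = DE × DF = (-33264, 34188, 158928).
G lies in the plane iff n · DG = 0.
This gives (158928)u + (-5562480) = 0, so u = 35.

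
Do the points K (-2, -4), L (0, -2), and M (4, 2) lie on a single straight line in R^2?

KL = (2, 2), KM = (6, 6).
Twice the signed area of △KLM is (2)(6) − (2)(6) = 0.
The triangle is degenerate (zero area), so the points are collinear.

Yes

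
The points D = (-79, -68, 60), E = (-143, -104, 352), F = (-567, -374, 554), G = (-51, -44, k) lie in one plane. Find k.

386

The points are coplanar iff DE · (DF × DG) = 0.
Expanding, this is linear in k: (2016)k + (-778176) = 0.
So k = 386.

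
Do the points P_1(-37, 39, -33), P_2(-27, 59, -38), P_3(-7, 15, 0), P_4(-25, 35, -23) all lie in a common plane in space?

Yes

A normal to the plane through P_1, P_2, P_3 is n = P_1P_2 × P_1P_3 = (540, -480, -840).
The plane has equation n·P = -10980. For P_4: n·P_4 = -10980.
Equal, so P_4 lies in the plane and all four are coplanar.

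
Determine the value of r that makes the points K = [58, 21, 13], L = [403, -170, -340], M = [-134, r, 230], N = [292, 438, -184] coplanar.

392

Coplanarity ⇔ det[KL; KM; KN] = 0.
Expanding, this is linear in r: (14637)r + (-5737704) = 0.
So r = 392.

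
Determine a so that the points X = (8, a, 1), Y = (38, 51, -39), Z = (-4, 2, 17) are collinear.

16

Direction YZ = (-42, -49, 56). From the x-coordinate of X, the parameter along the line is τ = (8 − 38)/(-42) = 5/7.
Then a = 51 + 5/7·(-49) = 16.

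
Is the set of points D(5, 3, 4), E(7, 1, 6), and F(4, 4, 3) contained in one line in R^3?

Yes

DE = (2, -2, 2), DF = (-1, 1, -1).
DE × DF = (0, 0, 0).
The cross product vanishes, so the three points are collinear.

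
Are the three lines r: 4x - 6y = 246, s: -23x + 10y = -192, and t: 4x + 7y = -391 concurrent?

Lines aᵢx + bᵢy = cᵢ with pairwise distinct directions are concurrent exactly when det[aᵢ bᵢ cᵢ] = 0.
Here the determinant is -1144.
Nonzero, so no common point exists.

No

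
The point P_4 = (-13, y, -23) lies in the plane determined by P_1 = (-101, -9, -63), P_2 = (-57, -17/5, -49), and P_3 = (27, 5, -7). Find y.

2/5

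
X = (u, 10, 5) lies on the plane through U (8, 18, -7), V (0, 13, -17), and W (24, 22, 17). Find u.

Coplanarity requires UV · (UW × UX) = 0.
UV = (-8, -5, -10), UW = (16, 4, 24); the triple product is linear in u with coefficient -80 and constant term 960.
Setting it to zero: u = 12.

12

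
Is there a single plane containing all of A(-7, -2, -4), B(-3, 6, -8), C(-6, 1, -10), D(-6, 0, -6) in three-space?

The four points are coplanar iff the 3×3 determinant with rows AB, AC, AD is zero.
Rows: (4, 8, -4), (1, 3, -6), (1, 2, -2).
Expanding along the first row: (4)(6) − (8)(4) + (-4)(-1) = -4.
Nonzero ⇒ not coplanar.

No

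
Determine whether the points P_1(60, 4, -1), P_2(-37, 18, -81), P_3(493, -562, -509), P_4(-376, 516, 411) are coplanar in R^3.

The four points are coplanar iff the 3×3 determinant with rows P_1P_2, P_1P_3, P_1P_4 is zero.
Rows: (-97, 14, -80), (433, -566, -508), (-436, 512, 412).
Expanding along the first row: (-97)(26904) − (14)(-43092) + (-80)(-25080) = 0.
Zero determinant ⇒ coplanar.

Yes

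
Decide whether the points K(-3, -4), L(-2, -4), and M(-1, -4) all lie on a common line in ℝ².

Yes

KL = (1, 0), KM = (2, 0).
det[KL; KM] = (1)(0) − (0)(2) = 0.
The determinant is zero, so the points are collinear.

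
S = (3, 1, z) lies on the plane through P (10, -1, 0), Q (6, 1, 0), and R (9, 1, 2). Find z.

The plane through P, Q, R has equation 4x + 8y − 6z = 32.
Substituting S: (-6)z + (20) = 32, so z = -2.

-2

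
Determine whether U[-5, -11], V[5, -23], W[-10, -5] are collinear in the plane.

Yes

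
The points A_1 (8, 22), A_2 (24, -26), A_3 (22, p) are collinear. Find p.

Collinearity: (A_3 − A_1) must be parallel to (A_2 − A_1) = (16, -48).
Cross-multiplying the components: (p − 22)·(16) = (14)·(-48).
Solving gives p = -20.

-20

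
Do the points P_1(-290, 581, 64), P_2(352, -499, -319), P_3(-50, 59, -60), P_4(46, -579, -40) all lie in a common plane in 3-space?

Yes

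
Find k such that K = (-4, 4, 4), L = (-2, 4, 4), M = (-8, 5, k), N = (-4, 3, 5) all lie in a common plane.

Normal to plane KLN: n = (0, -2, -2); plane equation n·P = -16.
Requiring n·M = -16: (-2)k + (-10) = -16.
So k = 3.

3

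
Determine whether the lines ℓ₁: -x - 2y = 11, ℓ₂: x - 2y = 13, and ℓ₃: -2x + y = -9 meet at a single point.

No

Intersecting ℓ₁ and ℓ₂: solving the 2×2 system gives (x, y) = (1, -6).
Substitute into ℓ₃: (-2)(1) + (1)(-6) = -8.
But ℓ₃ requires -9 ≠ -8, so the three lines have no common point.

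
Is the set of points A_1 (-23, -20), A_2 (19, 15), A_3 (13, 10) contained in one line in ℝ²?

Yes

A_1A_2 = (42, 35), A_1A_3 = (36, 30).
det[A_1A_2; A_1A_3] = (42)(30) − (35)(36) = 0.
The determinant is zero, so the points are collinear.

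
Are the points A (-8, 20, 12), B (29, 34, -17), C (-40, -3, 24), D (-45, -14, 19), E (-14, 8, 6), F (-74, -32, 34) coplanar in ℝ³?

No

The plane through A, B, C has normal n = AB × AC = (-499, 484, -403) and equation n·P = 8836.
Checking the remaining points: n·D = 8022, n·E = 8440, n·F = 7736.
Since n·D = 8022 ≠ 8836, D is off the plane and the points are not all coplanar.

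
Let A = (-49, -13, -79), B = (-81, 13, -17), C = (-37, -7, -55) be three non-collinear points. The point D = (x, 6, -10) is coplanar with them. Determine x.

-25

Coplanarity requires AB · (AC × AD) = 0.
AB = (-32, 26, 62), AC = (12, 6, 24); the triple product is linear in x with coefficient 252 and constant term 6300.
Setting it to zero: x = -25.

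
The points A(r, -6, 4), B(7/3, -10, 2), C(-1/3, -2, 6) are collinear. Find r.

Collinearity requires AB × AC = 0; each component is linear in r.
The y-component gives (4)r + (-4) = 0, so r = 1.
The remaining components then also vanish.

1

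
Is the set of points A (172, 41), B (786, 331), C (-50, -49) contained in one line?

No

AB = (614, 290), AC = (-222, -90).
If collinear, AC would be a scalar multiple of AB. But (614)·(-90) ≠ (290)·(-222) (difference 9120), so they are not parallel; the points are not collinear.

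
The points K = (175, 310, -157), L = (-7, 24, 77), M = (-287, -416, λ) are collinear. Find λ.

Direction KL = (-182, -286, 234). From the x-coordinate of M, the parameter along the line is τ = (-287 − 175)/(-182) = 33/13.
Then λ = (-157) + 33/13·(234) = 437.

437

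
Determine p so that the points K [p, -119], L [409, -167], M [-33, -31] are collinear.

Collinearity: (K − L) must be parallel to (M − L) = (-442, 136).
Cross-multiplying the components: (p − 409)·(136) = (48)·(-442).
Solving gives p = 253.

253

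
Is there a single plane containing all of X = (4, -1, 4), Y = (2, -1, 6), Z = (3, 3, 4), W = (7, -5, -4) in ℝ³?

No

With X as base: XY = (-2, 0, 2), XZ = (-1, 4, 0), XW = (3, -4, -8).
XZ × XW = (-32, -8, -8).
XY · (XZ × XW) = 48.
Since 48 ≠ 0, the four points are not coplanar.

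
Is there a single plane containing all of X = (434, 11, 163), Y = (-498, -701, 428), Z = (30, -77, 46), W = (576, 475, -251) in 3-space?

Yes

A normal to the plane through X, Y, Z is n = XY × XZ = (106624, -216104, -205632).
The plane has equation n·P = 10379656. For W: n·W = 10379656.
Equal, so W lies in the plane and all four are coplanar.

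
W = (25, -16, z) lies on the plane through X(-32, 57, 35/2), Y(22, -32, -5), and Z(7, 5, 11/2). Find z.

1

The plane through X, Y, Z has equation −102x − (459/2)y + 663z = 1785.
Substituting W: (663)z + (1122) = 1785, so z = 1.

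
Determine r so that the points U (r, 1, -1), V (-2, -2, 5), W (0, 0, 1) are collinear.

1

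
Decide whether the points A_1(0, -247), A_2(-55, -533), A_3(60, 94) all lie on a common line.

A_1A_2 = (-55, -286), A_1A_3 = (60, 341).
det[A_1A_2; A_1A_3] = (-55)(341) − (-286)(60) = -1595.
The determinant is nonzero, so they are not collinear.

No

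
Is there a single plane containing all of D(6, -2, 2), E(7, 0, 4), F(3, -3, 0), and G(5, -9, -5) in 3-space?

The four points are coplanar iff the 3×3 determinant with rows DE, DF, DG is zero.
Rows: (1, 2, 2), (-3, -1, -2), (-1, -7, -7).
Expanding along the first row: (1)(-7) − (2)(19) + (2)(20) = -5.
Nonzero ⇒ not coplanar.

No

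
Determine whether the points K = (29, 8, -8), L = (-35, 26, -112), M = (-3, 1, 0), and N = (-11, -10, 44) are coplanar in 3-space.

No

With K as base: KL = (-64, 18, -104), KM = (-32, -7, 8), KN = (-40, -18, 52).
KM × KN = (-220, 1344, 296).
KL · (KM × KN) = 7488.
Since 7488 ≠ 0, the four points are not coplanar.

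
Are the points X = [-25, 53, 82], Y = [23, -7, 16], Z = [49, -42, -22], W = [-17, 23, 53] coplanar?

Yes

A normal to the plane through X, Y, Z is n = XY × XZ = (-30, 108, -120).
The plane has equation n·P = -3366. For W: n·W = -3366.
Equal, so W lies in the plane and all four are coplanar.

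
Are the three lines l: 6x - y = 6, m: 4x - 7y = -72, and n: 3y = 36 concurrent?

Intersecting l and m: solving the 2×2 system gives (x, y) = (3, 12).
Substitute into n: (0)(3) + (3)(12) = 36.
This equals 36, so (3, 12) lies on all three lines and they are concurrent.

Yes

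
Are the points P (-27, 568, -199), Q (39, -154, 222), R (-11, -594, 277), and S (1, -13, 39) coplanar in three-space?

No

A normal to the plane through P, Q, R is n = PQ × PR = (145530, -24680, -65140).
The plane has equation n·X = -4984690. For S: n·S = -2074090.
-2074090 ≠ -4984690, so S is off the plane.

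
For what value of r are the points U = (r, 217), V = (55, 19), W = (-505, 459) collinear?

-197

The three points are collinear iff det[UV; UW] = 0.
This determinant is linear in r: (-440)r + (-86680) = 0, so r = -197.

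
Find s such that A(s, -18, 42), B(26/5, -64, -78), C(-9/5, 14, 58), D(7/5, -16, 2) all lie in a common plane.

The points are coplanar iff AB · (AC × AD) = 0.
Expanding, this is linear in s: (288)s + (6336/5) = 0.
So s = -22/5.

-22/5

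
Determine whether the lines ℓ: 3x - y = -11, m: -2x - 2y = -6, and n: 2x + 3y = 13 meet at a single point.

No

Intersecting ℓ and m: solving the 2×2 system gives (x, y) = (-2, 5).
Substitute into n: (2)(-2) + (3)(5) = 11.
But n requires 13 ≠ 11, so the three lines have no common point.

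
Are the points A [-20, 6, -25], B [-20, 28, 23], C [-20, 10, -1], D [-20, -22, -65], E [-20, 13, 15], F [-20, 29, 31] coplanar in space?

The plane through A, B, C has normal n = AB × AC = (336, 0, 0) and equation n·P = -6720.
Checking the remaining points: n·D = -6720, n·E = -6720, n·F = -6720.
All equal -6720, so all 6 points lie in one plane.

Yes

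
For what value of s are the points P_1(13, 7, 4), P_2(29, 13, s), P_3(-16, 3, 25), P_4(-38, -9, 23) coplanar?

0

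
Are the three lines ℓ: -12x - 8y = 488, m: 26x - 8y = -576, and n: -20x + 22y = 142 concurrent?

Yes

Intersecting ℓ and m: solving the 2×2 system gives (x, y) = (-28, -19).
Substitute into n: (-20)(-28) + (22)(-19) = 142.
This equals 142, so (-28, -19) lies on all three lines and they are concurrent.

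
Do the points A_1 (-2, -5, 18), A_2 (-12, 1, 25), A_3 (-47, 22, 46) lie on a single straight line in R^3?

No

A_1A_2 = (-10, 6, 7), A_1A_3 = (-45, 27, 28).
Comparing components 2 and 3: (6)(28) − (7)(27) = -21 ≠ 0, so A_1A_2 and A_1A_3 are not parallel and the points are not collinear.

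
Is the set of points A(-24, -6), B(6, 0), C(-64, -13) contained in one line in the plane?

AB = (30, 6), AC = (-40, -7).
det[AB; AC] = (30)(-7) − (6)(-40) = 30.
The determinant is nonzero, so they are not collinear.

No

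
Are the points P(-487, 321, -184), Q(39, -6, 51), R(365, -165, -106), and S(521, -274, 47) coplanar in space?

Yes

A normal to the plane through P, Q, R is n = PQ × PR = (88704, 159192, 22968).
The plane has equation n·X = 3675672. For S: n·S = 3675672.
Equal, so S lies in the plane and all four are coplanar.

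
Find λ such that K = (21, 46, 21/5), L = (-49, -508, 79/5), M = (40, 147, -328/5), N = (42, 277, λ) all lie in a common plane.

Normal to plane KLM: n = (187488/5, -23328/5, 3456); plane equation n·P = 2936736/5.
Requiring n·N = 2936736/5: (3456)λ + (282528) = 2936736/5.
So λ = 441/5.

441/5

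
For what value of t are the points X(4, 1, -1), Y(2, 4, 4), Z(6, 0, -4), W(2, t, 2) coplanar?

2

Normal to plane XYZ: n = (-4, 4, -4); plane equation n·P = -8.
Requiring n·W = -8: (4)t + (-16) = -8.
So t = 2.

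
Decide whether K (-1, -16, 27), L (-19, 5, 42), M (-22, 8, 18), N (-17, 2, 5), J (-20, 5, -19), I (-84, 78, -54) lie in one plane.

The plane through K, L, M has normal n = KL × KM = (-549, -477, 9) and equation n·P = 8424.
Checking the remaining points: n·N = 8424, n·J = 8424, n·I = 8424.
All equal 8424, so all 6 points lie in one plane.

Yes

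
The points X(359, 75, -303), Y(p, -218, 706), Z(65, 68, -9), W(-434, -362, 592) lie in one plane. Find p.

Normal to plane XZW: n = (122213, 29988, 122927); plane equation n·P = 8876686.
Requiring n·Y = 8876686: (122213)p + (80249078) = 8876686.
So p = -584.

-584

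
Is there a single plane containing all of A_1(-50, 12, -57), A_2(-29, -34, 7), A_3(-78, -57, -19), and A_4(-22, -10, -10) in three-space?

With A_1 as base: A_1A_2 = (21, -46, 64), A_1A_3 = (-28, -69, 38), A_1A_4 = (28, -22, 47).
A_1A_3 × A_1A_4 = (-2407, 2380, 2548).
A_1A_2 · (A_1A_3 × A_1A_4) = 3045.
Since 3045 ≠ 0, the four points are not coplanar.

No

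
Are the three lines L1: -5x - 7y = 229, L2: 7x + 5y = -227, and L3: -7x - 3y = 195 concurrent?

No

Intersecting L1 and L2: solving the 2×2 system gives (x, y) = (-37/2, -39/2).
Substitute into L3: (-7)(-37/2) + (-3)(-39/2) = 188.
But L3 requires 195 ≠ 188, so the three lines have no common point.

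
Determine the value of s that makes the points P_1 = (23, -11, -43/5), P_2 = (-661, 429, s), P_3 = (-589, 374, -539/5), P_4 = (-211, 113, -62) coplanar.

Normal to plane P_1P_3P_4: n = (-41291/5, -9468, 14202); plane equation n·P = -1039639/5.
Requiring n·P_2 = -1039639/5: (14202)s + (6984491/5) = -1039639/5.
So s = -113.

-113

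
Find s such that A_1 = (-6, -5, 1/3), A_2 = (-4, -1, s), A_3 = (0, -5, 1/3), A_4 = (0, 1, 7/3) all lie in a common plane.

Normal to plane A_1A_3A_4: n = (0, -12, 36); plane equation n·P = 72.
Requiring n·A_2 = 72: (36)s + (12) = 72.
So s = 5/3.

5/3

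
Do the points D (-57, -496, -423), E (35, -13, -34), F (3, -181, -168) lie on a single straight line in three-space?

No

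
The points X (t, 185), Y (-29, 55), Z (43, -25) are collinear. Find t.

-146

The three points are collinear iff det[XY; XZ] = 0.
This determinant is linear in t: (80)t + (11680) = 0, so t = -146.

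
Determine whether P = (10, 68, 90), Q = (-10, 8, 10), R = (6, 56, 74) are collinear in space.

PQ = (-20, -60, -80), PR = (-4, -12, -16).
Each component of PR is 1/5 times the corresponding component of PQ, so PR = 1/5·PQ and the points are collinear.

Yes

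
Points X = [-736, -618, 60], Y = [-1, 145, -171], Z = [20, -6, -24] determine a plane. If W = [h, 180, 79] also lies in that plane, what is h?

461

The plane through X, Y, Z has equation 77280x − 112896y − 127008z = 5271168.
Substituting W: (77280)h + (-30354912) = 5271168, so h = 461.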